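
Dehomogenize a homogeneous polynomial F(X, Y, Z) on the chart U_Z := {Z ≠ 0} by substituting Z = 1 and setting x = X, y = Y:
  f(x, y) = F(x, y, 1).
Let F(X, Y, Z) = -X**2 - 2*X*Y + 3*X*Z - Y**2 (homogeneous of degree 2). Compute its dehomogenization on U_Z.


f(x, y) = -x**2 - 2*x*y + 3*x - y**2

On U_Z we set Z = 1. Each monomial c·X^i·Y^j·Z^k in F becomes c·x^i·y^j·1^k = c·x^i·y^j.
Substituting Z = 1: F(X, Y, 1) = -x**2 - 2*x*y + 3*x - y**2.
Note: deg(f) ≤ deg(F) = 2; strict inequality happens when F is divisible by Z (lost terms).


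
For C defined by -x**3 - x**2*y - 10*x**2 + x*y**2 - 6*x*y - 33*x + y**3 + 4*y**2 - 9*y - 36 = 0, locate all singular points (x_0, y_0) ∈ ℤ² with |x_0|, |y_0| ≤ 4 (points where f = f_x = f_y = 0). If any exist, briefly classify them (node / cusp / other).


Singular points: {(-3, 0)}; classification: node.

Compute partial derivatives:
  f_x = -3*x**2 - 2*x*y - 20*x + y**2 - 6*y - 33.
  f_y = -x**2 + 2*x*y - 6*x + 3*y**2 + 8*y - 9.
Scan x_0 ∈ {−4, ..., 4}. For each x_0, f_y(x_0, y) is a polynomial in y; find its integer roots y ∈ {−4, ..., 4}, then test f_x and f at those candidates.
  x = -4: f_y(-4, y) = 3*y**2 - 1; no integer root y with |y| ≤ 4.
  x = -3: f_y(-3, y) = 3*y**2 + 2*y; vanishes at y ∈ {0}. (-3, 0): f_x = 0, f = 0 — SINGULAR.
  x = -2: f_y(-2, y) = 3*y**2 + 4*y - 1; no integer root y with |y| ≤ 4.
  x = -1: f_y(-1, y) = 3*y**2 + 6*y - 4; no integer root y with |y| ≤ 4.
  x = 0: f_y(0, y) = 3*y**2 + 8*y - 9; no integer root y with |y| ≤ 4.
  x = 1: f_y(1, y) = 3*y**2 + 10*y - 16; no integer root y with |y| ≤ 4.
  x = 2: f_y(2, y) = 3*y**2 + 12*y - 25; no integer root y with |y| ≤ 4.
  x = 3: f_y(3, y) = 3*y**2 + 14*y - 36; no integer root y with |y| ≤ 4.
  x = 4: f_y(4, y) = 3*y**2 + 16*y - 49; no integer root y with |y| ≤ 4.
Only singular point on the grid: (-3, 0).
Classify: substitute x = -3 + u, y = 0 + v and expand: f = -u**3 - u**2*v - u**2 + u*v**2 + v**3 + v**2.
No constant or linear terms (consistent with a singular point). Quadratic part: -u**2 + v**2. Cubic part: -u**3 - u**2*v + u*v**2 + v**3.
The quadratic part v**2 - u**2 = (v − u)(v + u) splits into two distinct linear factors, so there are two distinct tangent lines y − 0 = ±(x − -3) — this is a node (ordinary double point).
Classification: node.


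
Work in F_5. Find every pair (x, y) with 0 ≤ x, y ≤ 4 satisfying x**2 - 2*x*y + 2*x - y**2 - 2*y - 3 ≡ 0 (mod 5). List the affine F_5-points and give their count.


Affine F_5-points: {(1, 0), (1, 1), (2, 0), (2, 4), (4, 1), (4, 4)}; count = 6.

For each of the 25 pairs (x, y) ∈ F_5², evaluate f(x, y) mod 5. Record the zeros.
  x = 0: [0↦2, 1↦4, 2↦4, 3↦2, 4↦3]  zeros at y ∈ ∅
  x = 1: [0↦0, 1↦0, 2↦3, 3↦4, 4↦3]  zeros at y ∈ {0, 1}
  x = 2: [0↦0, 1↦3, 2↦4, 3↦3, 4↦0]  zeros at y ∈ {0, 4}
  x = 3: [0↦2, 1↦3, 2↦2, 3↦4, 4↦4]  zeros at y ∈ ∅
  x = 4: [0↦1, 1↦0, 2↦2, 3↦2, 4↦0]  zeros at y ∈ {1, 4}
Collecting zeros: affine points = {(1, 0), (1, 1), (2, 0), (2, 4), (4, 1), (4, 4)}.
Total count |C(F_5)_aff| = 6.


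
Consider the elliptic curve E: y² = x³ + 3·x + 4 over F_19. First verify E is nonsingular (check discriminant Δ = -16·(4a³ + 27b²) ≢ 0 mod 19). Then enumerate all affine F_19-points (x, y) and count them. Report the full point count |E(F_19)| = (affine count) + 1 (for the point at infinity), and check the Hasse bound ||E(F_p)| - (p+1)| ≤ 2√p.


Affine points = {(0, 2), (0, 17), (4, 2), (4, 17), (5, 7), (5, 12), (7, 8), (7, 11), (9, 0), (11, 0), (12, 1), (12, 18), (13, 6), (13, 13), (14, 4), (14, 15), (15, 2), (15, 17), (16, 5), (16, 14), (17, 3), (17, 16), (18, 0)}; affine count = 23; |E(F_19)| = 24.

Discriminant check: Δ ∝ 4a³ + 27b² = 4·3³ + 27·4² = 4·27 + 27·16 ≡ 8 (mod 19). Nonzero ⇒ E is nonsingular.
For each x ∈ F_19, compute rhs = x³ + 3·x + 4 mod 19, then count y ∈ F_19 with y² ≡ rhs.
  x = 0: rhs = 4, matching y values: 2, 17 (2 points).
  x = 1: rhs = 8, matching y values: none (0 points).
  x = 2: rhs = 18, matching y values: none (0 points).
  x = 3: rhs = 2, matching y values: none (0 points).
  x = 4: rhs = 4, matching y values: 2, 17 (2 points).
  x = 5: rhs = 11, matching y values: 7, 12 (2 points).
  x = 6: rhs = 10, matching y values: none (0 points).
  x = 7: rhs = 7, matching y values: 8, 11 (2 points).
  x = 8: rhs = 8, matching y values: none (0 points).
  x = 9: rhs = 0, matching y values: 0 (1 points).
  x = 10: rhs = 8, matching y values: none (0 points).
  x = 11: rhs = 0, matching y values: 0 (1 points).
  x = 12: rhs = 1, matching y values: 1, 18 (2 points).
  x = 13: rhs = 17, matching y values: 6, 13 (2 points).
  x = 14: rhs = 16, matching y values: 4, 15 (2 points).
  x = 15: rhs = 4, matching y values: 2, 17 (2 points).
  x = 16: rhs = 6, matching y values: 5, 14 (2 points).
  x = 17: rhs = 9, matching y values: 3, 16 (2 points).
  x = 18: rhs = 0, matching y values: 0 (1 points).
Total affine count: 23.
Full point count |E(F_19)| = 23 + 1 = 24.
Hasse bound: |24 − (19+1)| = |4| = 4 ≤ 2√19 ≈ 8.7178 ✓.


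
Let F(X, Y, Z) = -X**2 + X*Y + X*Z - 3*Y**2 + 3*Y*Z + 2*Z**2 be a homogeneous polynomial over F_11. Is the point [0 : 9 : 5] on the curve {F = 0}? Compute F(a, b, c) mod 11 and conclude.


F(0,9,5) ≡ 8 (mod 11); P is NOT on the curve.

Evaluate F(0, 9, 5) term-by-term (mod 11).
  -X**2 ↦ -1·0·1·1 = 0
  X*Y ↦ 1·0·9·1 = 0
  X*Z ↦ 1·0·1·5 = 0
  -3*Y**2 ↦ -3·1·81·1 = -243
  3*Y*Z ↦ 3·1·9·5 = 135
  2*Z**2 ↦ 2·1·1·25 = 50
Sum: F(0, 9, 5) = (0) + (0) + (0) + (-243) + (135) + (50) = -58.
Reducing mod 11: -58 ≡ 8 (mod 11).
Since F(a, b, c) ≡ 8 ≠ 0 (mod 11), P does NOT lie on the curve.


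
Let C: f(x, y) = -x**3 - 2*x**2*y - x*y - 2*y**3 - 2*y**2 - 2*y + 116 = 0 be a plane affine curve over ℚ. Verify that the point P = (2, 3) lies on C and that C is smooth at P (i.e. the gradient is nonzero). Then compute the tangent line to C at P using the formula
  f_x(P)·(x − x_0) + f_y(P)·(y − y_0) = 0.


Tangent line at P: -39*x - 78*y + 312 = 0.

Step 1: f(2, 3) = 0, so P lies on C.
Step 2: partial derivatives
  f_x(x, y) = -3*x**2 - 4*x*y - y, f_y(x, y) = -2*x**2 - x - 6*y**2 - 4*y - 2.
  f_x(P) = -39, f_y(P) = -78 (gradient nonzero, so P is smooth).
Step 3: tangent line at P: -39·(x − 2) + -78·(y − 3) = 0.
Expanding: -39*x - 78*y + 312 = 0.


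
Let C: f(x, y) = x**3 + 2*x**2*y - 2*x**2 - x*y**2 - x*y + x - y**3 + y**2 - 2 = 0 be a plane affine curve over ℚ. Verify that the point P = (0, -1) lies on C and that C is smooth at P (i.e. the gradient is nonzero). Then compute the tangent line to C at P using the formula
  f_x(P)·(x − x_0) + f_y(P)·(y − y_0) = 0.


Tangent line at P: x - 5*y - 5 = 0.

Step 1: f(0, -1) = 0, so P lies on C.
Step 2: partial derivatives
  f_x(x, y) = 3*x**2 + 4*x*y - 4*x - y**2 - y + 1, f_y(x, y) = 2*x**2 - 2*x*y - x - 3*y**2 + 2*y.
  f_x(P) = 1, f_y(P) = -5 (gradient nonzero, so P is smooth).
Step 3: tangent line at P: 1·(x − 0) + -5·(y − -1) = 0.
Expanding: x - 5*y - 5 = 0.


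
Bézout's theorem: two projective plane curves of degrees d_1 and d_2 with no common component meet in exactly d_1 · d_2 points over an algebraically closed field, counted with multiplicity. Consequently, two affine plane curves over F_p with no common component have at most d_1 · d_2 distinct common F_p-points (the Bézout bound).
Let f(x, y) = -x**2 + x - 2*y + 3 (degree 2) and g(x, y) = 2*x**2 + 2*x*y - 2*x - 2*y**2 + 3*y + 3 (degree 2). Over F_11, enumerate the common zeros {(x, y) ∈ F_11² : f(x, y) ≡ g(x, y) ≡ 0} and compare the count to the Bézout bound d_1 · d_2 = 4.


Common zeros: {(8, 1)}; count = 1; Bézout bound = 4.

deg(f) = 2, deg(g) = 2, so Bézout bound = 4.
Scan x ∈ F_11. For each x, list the y ∈ F_11 with f(x, y) ≡ 0 and those with g(x, y) ≡ 0 (mod 11); the common zeros in that column are the intersection.
  x = 0: f ≡ 0 at y ∈ {7}; g ≡ 0 at y ∈ {9}; common: ∅.
  x = 1: f ≡ 0 at y ∈ {7}; g ≡ 0 at y ∈ {3, 5}; common: ∅.
  x = 2: f ≡ 0 at y ∈ {6}; g ≡ 0 at y ∈ ∅; common: ∅.
  x = 3: f ≡ 0 at y ∈ {4}; g ≡ 0 at y ∈ {1, 9}; common: ∅.
  x = 4: f ≡ 0 at y ∈ {1}; g ≡ 0 at y ∈ ∅; common: ∅.
  x = 5: f ≡ 0 at y ∈ {8}; g ≡ 0 at y ∈ ∅; common: ∅.
  x = 6: f ≡ 0 at y ∈ {3}; g ≡ 0 at y ∈ {5, 8}; common: ∅.
  x = 7: f ≡ 0 at y ∈ {8}; g ≡ 0 at y ∈ ∅; common: ∅.
  x = 8: f ≡ 0 at y ∈ {1}; g ≡ 0 at y ∈ {1, 3}; common: {1}.
  x = 9: f ≡ 0 at y ∈ {4}; g ≡ 0 at y ∈ {8}; common: ∅.
  x = 10: f ≡ 0 at y ∈ {6}; g ≡ 0 at y ∈ ∅; common: ∅.
Collecting: common zeros = {(8, 1)}, so the count is 1.
Comparison with the Bézout bound: 1 ≤ 4 = deg(f)·deg(g), as expected for curves with no common component (the affine F_11-count falls short of the bound because intersections may lie at infinity, over extension fields, or carry multiplicity).


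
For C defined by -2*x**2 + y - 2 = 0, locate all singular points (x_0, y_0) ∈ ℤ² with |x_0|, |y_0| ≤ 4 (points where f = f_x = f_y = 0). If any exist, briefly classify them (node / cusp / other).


No singular points in the scanned grid; C is smooth there.

Compute partial derivatives:
  f_x = -4*x.
  f_y = 1.
f_y = 1 is a nonzero constant, so f_y never vanishes: no point (x, y) can satisfy f = f_x = f_y = 0. In particular no (x, y) ∈ {−4, ..., 4}² is singular; the curve is smooth.


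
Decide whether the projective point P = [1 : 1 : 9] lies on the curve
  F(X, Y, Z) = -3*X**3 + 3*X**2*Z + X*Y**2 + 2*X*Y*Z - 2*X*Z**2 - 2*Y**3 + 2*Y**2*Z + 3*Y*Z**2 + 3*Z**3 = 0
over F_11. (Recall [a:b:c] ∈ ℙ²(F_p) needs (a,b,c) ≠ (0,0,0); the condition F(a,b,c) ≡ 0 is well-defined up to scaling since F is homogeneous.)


F(1,1,9) ≡ 6 (mod 11); P is NOT on the curve.

Evaluate F(1, 1, 9) term-by-term (mod 11).
  -3*X**3 ↦ -3·1·1·1 = -3
  3*X**2*Z ↦ 3·1·1·9 = 27
  X*Y**2 ↦ 1·1·1·1 = 1
  2*X*Y*Z ↦ 2·1·1·9 = 18
  -2*X*Z**2 ↦ -2·1·1·81 = -162
  -2*Y**3 ↦ -2·1·1·1 = -2
  2*Y**2*Z ↦ 2·1·1·9 = 18
  3*Y*Z**2 ↦ 3·1·1·81 = 243
  3*Z**3 ↦ 3·1·1·729 = 2187
Sum: F(1, 1, 9) = (-3) + (27) + (1) + (18) + (-162) + (-2) + (18) + (243) + (2187) = 2327.
Reducing mod 11: 2327 ≡ 6 (mod 11).
Since F(a, b, c) ≡ 6 ≠ 0 (mod 11), P does NOT lie on the curve.


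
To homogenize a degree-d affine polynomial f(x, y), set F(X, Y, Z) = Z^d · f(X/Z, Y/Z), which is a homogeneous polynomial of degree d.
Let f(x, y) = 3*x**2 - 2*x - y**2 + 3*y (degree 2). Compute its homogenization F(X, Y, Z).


F(X, Y, Z) = 3*X**2 - 2*X*Z - Y**2 + 3*Y*Z

deg(f) = 2.
Substitute x = X/Z, y = Y/Z into f, then multiply by Z^2.
  monomial 3·x^2·y^0 ↦ 3·X^2·Y^0·Z^0.
  monomial -2·x^1·y^0 ↦ -2·X^1·Y^0·Z^1.
  monomial -1·x^0·y^2 ↦ -1·X^0·Y^2·Z^0.
  monomial 3·x^0·y^1 ↦ 3·X^0·Y^1·Z^1.
Collecting: F(X, Y, Z) = 3*X**2 - 2*X*Z - Y**2 + 3*Y*Z.


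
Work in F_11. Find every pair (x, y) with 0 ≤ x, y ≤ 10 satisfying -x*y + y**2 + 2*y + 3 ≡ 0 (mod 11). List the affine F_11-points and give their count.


Affine F_11-points: {(0, 2), (0, 7), (1, 5), (3, 6), (4, 4), (4, 9), (6, 1), (6, 3), (9, 8), (9, 10)}; count = 10.

For each of the 121 pairs (x, y) ∈ F_11², evaluate f(x, y) mod 11. Record the zeros.
  x = 0: [0↦3, 1↦6, 2↦0, 3↦7, 4↦5, 5↦5, 6↦7, 7↦0, 8↦6, 9↦3, 10↦2]  zeros at y ∈ {2, 7}
  x = 1: [0↦3, 1↦5, 2↦9, 3↦4, 4↦1, 5↦0, 6↦1, 7↦4, 8↦9, 9↦5, 10↦3]  zeros at y ∈ {5}
  x = 2: [0↦3, 1↦4, 2↦7, 3↦1, 4↦8, 5↦6, 6↦6, 7↦8, 8↦1, 9↦7, 10↦4]  zeros at y ∈ ∅
  x = 3: [0↦3, 1↦3, 2↦5, 3↦9, 4↦4, 5↦1, 6↦0, 7↦1, 8↦4, 9↦9, 10↦5]  zeros at y ∈ {6}
  x = 4: [0↦3, 1↦2, 2↦3, 3↦6, 4↦0, 5↦7, 6↦5, 7↦5, 8↦7, 9↦0, 10↦6]  zeros at y ∈ {4, 9}
  x = 5: [0↦3, 1↦1, 2↦1, 3↦3, 4↦7, 5↦2, 6↦10, 7↦9, 8↦10, 9↦2, 10↦7]  zeros at y ∈ ∅
  x = 6: [0↦3, 1↦0, 2↦10, 3↦0, 4↦3, 5↦8, 6↦4, 7↦2, 8↦2, 9↦4, 10↦8]  zeros at y ∈ {1, 3}
  x = 7: [0↦3, 1↦10, 2↦8, 3↦8, 4↦10, 5↦3, 6↦9, 7↦6, 8↦5, 9↦6, 10↦9]  zeros at y ∈ ∅
  x = 8: [0↦3, 1↦9, 2↦6, 3↦5, 4↦6, 5↦9, 6↦3, 7↦10, 8↦8, 9↦8, 10↦10]  zeros at y ∈ ∅
  x = 9: [0↦3, 1↦8, 2↦4, 3↦2, 4↦2, 5↦4, 6↦8, 7↦3, 8↦0, 9↦10, 10↦0]  zeros at y ∈ {8, 10}
  x = 10: [0↦3, 1↦7, 2↦2, 3↦10, 4↦9, 5↦10, 6↦2, 7↦7, 8↦3, 9↦1, 10↦1]  zeros at y ∈ ∅
Collecting zeros: affine points = {(0, 2), (0, 7), (1, 5), (3, 6), (4, 4), (4, 9), (6, 1), (6, 3), (9, 8), (9, 10)}.
Total count |C(F_11)_aff| = 10.


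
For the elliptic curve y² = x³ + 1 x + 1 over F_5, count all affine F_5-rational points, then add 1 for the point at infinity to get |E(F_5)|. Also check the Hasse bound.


Affine points = {(0, 1), (0, 4), (2, 1), (2, 4), (3, 1), (3, 4), (4, 2), (4, 3)}; affine count = 8; |E(F_5)| = 9.

Discriminant check: Δ ∝ 4a³ + 27b² = 4·1³ + 27·1² = 4·1 + 27·1 ≡ 1 (mod 5). Nonzero ⇒ E is nonsingular.
For each x ∈ F_5, compute rhs = x³ + 1·x + 1 mod 5, then count y ∈ F_5 with y² ≡ rhs.
  x = 0: rhs = 1, matching y values: 1, 4 (2 points).
  x = 1: rhs = 3, matching y values: none (0 points).
  x = 2: rhs = 1, matching y values: 1, 4 (2 points).
  x = 3: rhs = 1, matching y values: 1, 4 (2 points).
  x = 4: rhs = 4, matching y values: 2, 3 (2 points).
Total affine count: 8.
Full point count |E(F_5)| = 8 + 1 = 9.
Hasse bound: |9 − (5+1)| = |3| = 3 ≤ 2√5 ≈ 4.4721 ✓.


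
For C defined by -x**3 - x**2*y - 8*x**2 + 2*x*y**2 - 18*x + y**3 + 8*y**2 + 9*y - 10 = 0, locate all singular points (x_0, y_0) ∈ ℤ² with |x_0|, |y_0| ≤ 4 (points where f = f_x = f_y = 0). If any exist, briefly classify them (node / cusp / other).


Singular points: {(-2, -1)}; classification: node.

Compute partial derivatives:
  f_x = -3*x**2 - 2*x*y - 16*x + 2*y**2 - 18.
  f_y = -x**2 + 4*x*y + 3*y**2 + 16*y + 9.
Scan x_0 ∈ {−4, ..., 4}. For each x_0, f_y(x_0, y) is a polynomial in y; find its integer roots y ∈ {−4, ..., 4}, then test f_x and f at those candidates.
  x = -4: f_y(-4, y) = 3*y**2 - 7; no integer root y with |y| ≤ 4.
  x = -3: f_y(-3, y) = 3*y**2 + 4*y; vanishes at y ∈ {0}. (-3, 0): f_x = 3 ≠ 0.
  x = -2: f_y(-2, y) = 3*y**2 + 8*y + 5; vanishes at y ∈ {-1}. (-2, -1): f_x = 0, f = 0 — SINGULAR.
  x = -1: f_y(-1, y) = 3*y**2 + 12*y + 8; no integer root y with |y| ≤ 4.
  x = 0: f_y(0, y) = 3*y**2 + 16*y + 9; no integer root y with |y| ≤ 4.
  x = 1: f_y(1, y) = 3*y**2 + 20*y + 8; no integer root y with |y| ≤ 4.
  x = 2: f_y(2, y) = 3*y**2 + 24*y + 5; no integer root y with |y| ≤ 4.
  x = 3: f_y(3, y) = 3*y**2 + 28*y; vanishes at y ∈ {0}. (3, 0): f_x = -93 ≠ 0.
  x = 4: f_y(4, y) = 3*y**2 + 32*y - 7; no integer root y with |y| ≤ 4.
Only singular point on the grid: (-2, -1).
Classify: substitute x = -2 + u, y = -1 + v and expand: f = -u**3 - u**2*v - u**2 + 2*u*v**2 + v**3 + v**2.
No constant or linear terms (consistent with a singular point). Quadratic part: -u**2 + v**2. Cubic part: -u**3 - u**2*v + 2*u*v**2 + v**3.
The quadratic part v**2 - u**2 = (v − u)(v + u) splits into two distinct linear factors, so there are two distinct tangent lines y − -1 = ±(x − -2) — this is a node (ordinary double point).
Classification: node.


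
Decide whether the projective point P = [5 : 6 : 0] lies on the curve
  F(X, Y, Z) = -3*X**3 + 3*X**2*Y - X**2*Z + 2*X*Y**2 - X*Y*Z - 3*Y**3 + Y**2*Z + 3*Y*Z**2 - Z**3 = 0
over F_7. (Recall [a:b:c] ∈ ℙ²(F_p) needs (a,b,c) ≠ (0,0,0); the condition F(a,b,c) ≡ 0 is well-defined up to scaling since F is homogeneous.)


F(5,6,0) ≡ 4 (mod 7); P is NOT on the curve.

Evaluate F(5, 6, 0) term-by-term (mod 7).
  -3*X**3 ↦ -3·125·1·1 = -375
  3*X**2*Y ↦ 3·25·6·1 = 450
  -X**2*Z ↦ -1·25·1·0 = 0
  2*X*Y**2 ↦ 2·5·36·1 = 360
  -X*Y*Z ↦ -1·5·6·0 = 0
  -3*Y**3 ↦ -3·1·216·1 = -648
  Y**2*Z ↦ 1·1·36·0 = 0
  3*Y*Z**2 ↦ 3·1·6·0 = 0
  -Z**3 ↦ -1·1·1·0 = 0
Sum: F(5, 6, 0) = (-375) + (450) + (0) + (360) + (0) + (-648) + (0) + (0) + (0) = -213.
Reducing mod 7: -213 ≡ 4 (mod 7).
Since F(a, b, c) ≡ 4 ≠ 0 (mod 7), P does NOT lie on the curve.


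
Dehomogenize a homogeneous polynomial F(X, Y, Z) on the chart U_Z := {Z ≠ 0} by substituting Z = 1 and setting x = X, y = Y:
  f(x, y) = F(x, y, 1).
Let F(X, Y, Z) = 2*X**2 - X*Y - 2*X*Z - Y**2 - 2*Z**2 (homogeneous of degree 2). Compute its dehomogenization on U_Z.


f(x, y) = 2*x**2 - x*y - 2*x - y**2 - 2

On U_Z we set Z = 1. Each monomial c·X^i·Y^j·Z^k in F becomes c·x^i·y^j·1^k = c·x^i·y^j.
Substituting Z = 1: F(X, Y, 1) = 2*x**2 - x*y - 2*x - y**2 - 2.
Note: deg(f) ≤ deg(F) = 2; strict inequality happens when F is divisible by Z (lost terms).


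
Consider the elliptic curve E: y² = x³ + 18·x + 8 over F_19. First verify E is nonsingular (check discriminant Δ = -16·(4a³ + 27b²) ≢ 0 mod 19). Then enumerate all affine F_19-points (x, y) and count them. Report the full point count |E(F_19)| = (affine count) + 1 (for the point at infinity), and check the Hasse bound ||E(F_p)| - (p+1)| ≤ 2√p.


Affine points = {(4, 7), (4, 12), (6, 3), (6, 16), (9, 5), (9, 14), (11, 6), (11, 13), (13, 8), (13, 11), (15, 9), (15, 10)}; affine count = 12; |E(F_19)| = 13.

Discriminant check: Δ ∝ 4a³ + 27b² = 4·18³ + 27·8² = 4·5832 + 27·64 ≡ 14 (mod 19). Nonzero ⇒ E is nonsingular.
For each x ∈ F_19, compute rhs = x³ + 18·x + 8 mod 19, then count y ∈ F_19 with y² ≡ rhs.
  x = 0: rhs = 8, matching y values: none (0 points).
  x = 1: rhs = 8, matching y values: none (0 points).
  x = 2: rhs = 14, matching y values: none (0 points).
  x = 3: rhs = 13, matching y values: none (0 points).
  x = 4: rhs = 11, matching y values: 7, 12 (2 points).
  x = 5: rhs = 14, matching y values: none (0 points).
  x = 6: rhs = 9, matching y values: 3, 16 (2 points).
  x = 7: rhs = 2, matching y values: none (0 points).
  x = 8: rhs = 18, matching y values: none (0 points).
  x = 9: rhs = 6, matching y values: 5, 14 (2 points).
  x = 10: rhs = 10, matching y values: none (0 points).
  x = 11: rhs = 17, matching y values: 6, 13 (2 points).
  x = 12: rhs = 14, matching y values: none (0 points).
  x = 13: rhs = 7, matching y values: 8, 11 (2 points).
  x = 14: rhs = 2, matching y values: none (0 points).
  x = 15: rhs = 5, matching y values: 9, 10 (2 points).
  x = 16: rhs = 3, matching y values: none (0 points).
  x = 17: rhs = 2, matching y values: none (0 points).
  x = 18: rhs = 8, matching y values: none (0 points).
Total affine count: 12.
Full point count |E(F_19)| = 12 + 1 = 13.
Hasse bound: |13 − (19+1)| = |-7| = 7 ≤ 2√19 ≈ 8.7178 ✓.


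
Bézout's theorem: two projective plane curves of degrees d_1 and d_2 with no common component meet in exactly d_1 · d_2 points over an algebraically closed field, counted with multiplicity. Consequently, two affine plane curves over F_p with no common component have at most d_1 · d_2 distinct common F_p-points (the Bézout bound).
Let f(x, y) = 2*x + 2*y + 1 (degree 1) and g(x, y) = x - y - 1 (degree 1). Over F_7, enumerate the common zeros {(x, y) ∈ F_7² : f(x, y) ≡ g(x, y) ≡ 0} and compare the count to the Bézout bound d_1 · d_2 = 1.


Common zeros: {(2, 1)}; count = 1; Bézout bound = 1.

deg(f) = 1, deg(g) = 1, so Bézout bound = 1.
Scan x ∈ F_7. For each x, list the y ∈ F_7 with f(x, y) ≡ 0 and those with g(x, y) ≡ 0 (mod 7); the common zeros in that column are the intersection.
  x = 0: f ≡ 0 at y ∈ {3}; g ≡ 0 at y ∈ {6}; common: ∅.
  x = 1: f ≡ 0 at y ∈ {2}; g ≡ 0 at y ∈ {0}; common: ∅.
  x = 2: f ≡ 0 at y ∈ {1}; g ≡ 0 at y ∈ {1}; common: {1}.
  x = 3: f ≡ 0 at y ∈ {0}; g ≡ 0 at y ∈ {2}; common: ∅.
  x = 4: f ≡ 0 at y ∈ {6}; g ≡ 0 at y ∈ {3}; common: ∅.
  x = 5: f ≡ 0 at y ∈ {5}; g ≡ 0 at y ∈ {4}; common: ∅.
  x = 6: f ≡ 0 at y ∈ {4}; g ≡ 0 at y ∈ {5}; common: ∅.
Collecting: common zeros = {(2, 1)}, so the count is 1.
Comparison with the Bézout bound: 1 ≤ 1 = deg(f)·deg(g), as expected for curves with no common component (the bound is attained).


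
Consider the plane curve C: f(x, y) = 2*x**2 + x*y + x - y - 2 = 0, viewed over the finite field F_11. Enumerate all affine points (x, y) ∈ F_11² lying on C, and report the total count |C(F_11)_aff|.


Affine F_11-points: {(0, 9), (2, 3), (3, 7), (4, 7), (5, 6), (6, 9), (7, 3), (8, 6), (9, 5), (10, 5)}; count = 10.

For each of the 121 pairs (x, y) ∈ F_11², evaluate f(x, y) mod 11. Record the zeros.
  x = 0: [0↦9, 1↦8, 2↦7, 3↦6, 4↦5, 5↦4, 6↦3, 7↦2, 8↦1, 9↦0, 10↦10]  zeros at y ∈ {9}
  x = 1: [0↦1, 1↦1, 2↦1, 3↦1, 4↦1, 5↦1, 6↦1, 7↦1, 8↦1, 9↦1, 10↦1]  zeros at y ∈ ∅
  x = 2: [0↦8, 1↦9, 2↦10, 3↦0, 4↦1, 5↦2, 6↦3, 7↦4, 8↦5, 9↦6, 10↦7]  zeros at y ∈ {3}
  x = 3: [0↦8, 1↦10, 2↦1, 3↦3, 4↦5, 5↦7, 6↦9, 7↦0, 8↦2, 9↦4, 10↦6]  zeros at y ∈ {7}
  x = 4: [0↦1, 1↦4, 2↦7, 3↦10, 4↦2, 5↦5, 6↦8, 7↦0, 8↦3, 9↦6, 10↦9]  zeros at y ∈ {7}
  x = 5: [0↦9, 1↦2, 2↦6, 3↦10, 4↦3, 5↦7, 6↦0, 7↦4, 8↦8, 9↦1, 10↦5]  zeros at y ∈ {6}
  x = 6: [0↦10, 1↦4, 2↦9, 3↦3, 4↦8, 5↦2, 6↦7, 7↦1, 8↦6, 9↦0, 10↦5]  zeros at y ∈ {9}
  x = 7: [0↦4, 1↦10, 2↦5, 3↦0, 4↦6, 5↦1, 6↦7, 7↦2, 8↦8, 9↦3, 10↦9]  zeros at y ∈ {3}
  x = 8: [0↦2, 1↦9, 2↦5, 3↦1, 4↦8, 5↦4, 6↦0, 7↦7, 8↦3, 9↦10, 10↦6]  zeros at y ∈ {6}
  x = 9: [0↦4, 1↦1, 2↦9, 3↦6, 4↦3, 5↦0, 6↦8, 7↦5, 8↦2, 9↦10, 10↦7]  zeros at y ∈ {5}
  x = 10: [0↦10, 1↦8, 2↦6, 3↦4, 4↦2, 5↦0, 6↦9, 7↦7, 8↦5, 9↦3, 10↦1]  zeros at y ∈ {5}
Collecting zeros: affine points = {(0, 9), (2, 3), (3, 7), (4, 7), (5, 6), (6, 9), (7, 3), (8, 6), (9, 5), (10, 5)}.
Total count |C(F_11)_aff| = 10.


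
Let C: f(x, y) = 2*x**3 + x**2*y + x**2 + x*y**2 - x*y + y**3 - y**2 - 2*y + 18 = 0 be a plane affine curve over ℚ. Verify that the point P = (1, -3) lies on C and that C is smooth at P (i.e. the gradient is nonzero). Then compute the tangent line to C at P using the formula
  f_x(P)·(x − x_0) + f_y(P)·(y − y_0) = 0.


Tangent line at P: 14*x + 25*y + 61 = 0.

Step 1: f(1, -3) = 0, so P lies on C.
Step 2: partial derivatives
  f_x(x, y) = 6*x**2 + 2*x*y + 2*x + y**2 - y, f_y(x, y) = x**2 + 2*x*y - x + 3*y**2 - 2*y - 2.
  f_x(P) = 14, f_y(P) = 25 (gradient nonzero, so P is smooth).
Step 3: tangent line at P: 14·(x − 1) + 25·(y − -3) = 0.
Expanding: 14*x + 25*y + 61 = 0.


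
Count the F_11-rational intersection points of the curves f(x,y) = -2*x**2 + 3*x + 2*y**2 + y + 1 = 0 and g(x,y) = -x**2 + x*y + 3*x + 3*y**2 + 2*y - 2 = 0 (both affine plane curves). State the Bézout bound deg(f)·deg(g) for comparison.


Common zeros: {(2, 6), (7, 2)}; count = 2; Bézout bound = 4.

deg(f) = 2, deg(g) = 2, so Bézout bound = 4.
Scan x ∈ F_11. For each x, list the y ∈ F_11 with f(x, y) ≡ 0 and those with g(x, y) ≡ 0 (mod 11); the common zeros in that column are the intersection.
  x = 0: f ≡ 0 at y ∈ {2, 3}; g ≡ 0 at y ∈ ∅; common: ∅.
  x = 1: f ≡ 0 at y ∈ ∅; g ≡ 0 at y ∈ {0, 10}; common: ∅.
  x = 2: f ≡ 0 at y ∈ {6, 10}; g ≡ 0 at y ∈ {0, 6}; common: {6}.
  x = 3: f ≡ 0 at y ∈ ∅; g ≡ 0 at y ∈ {4, 9}; common: ∅.
  x = 4: f ≡ 0 at y ∈ ∅; g ≡ 0 at y ∈ {4, 5}; common: ∅.
  x = 5: f ≡ 0 at y ∈ {6, 10}; g ≡ 0 at y ∈ ∅; common: ∅.
  x = 6: f ≡ 0 at y ∈ ∅; g ≡ 0 at y ∈ ∅; common: ∅.
  x = 7: f ≡ 0 at y ∈ {2, 3}; g ≡ 0 at y ∈ {2, 6}; common: {2}.
  x = 8: f ≡ 0 at y ∈ {8}; g ≡ 0 at y ∈ ∅; common: ∅.
  x = 9: f ≡ 0 at y ∈ ∅; g ≡ 0 at y ∈ {2, 9}; common: ∅.
  x = 10: f ≡ 0 at y ∈ {8}; g ≡ 0 at y ∈ ∅; common: ∅.
Collecting: common zeros = {(2, 6), (7, 2)}, so the count is 2.
Comparison with the Bézout bound: 2 ≤ 4 = deg(f)·deg(g), as expected for curves with no common component (the affine F_11-count falls short of the bound because intersections may lie at infinity, over extension fields, or carry multiplicity).


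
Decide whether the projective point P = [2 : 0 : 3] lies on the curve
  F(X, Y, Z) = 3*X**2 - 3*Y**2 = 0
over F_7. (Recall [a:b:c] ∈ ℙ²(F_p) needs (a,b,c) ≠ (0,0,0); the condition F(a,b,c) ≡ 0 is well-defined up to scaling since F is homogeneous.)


F(2,0,3) ≡ 5 (mod 7); P is NOT on the curve.

Evaluate F(2, 0, 3) term-by-term (mod 7).
  3*X**2 ↦ 3·4·1·1 = 12
  -3*Y**2 ↦ -3·1·0·1 = 0
Sum: F(2, 0, 3) = (12) + (0) = 12.
Reducing mod 7: 12 ≡ 5 (mod 7).
Since F(a, b, c) ≡ 5 ≠ 0 (mod 7), P does NOT lie on the curve.


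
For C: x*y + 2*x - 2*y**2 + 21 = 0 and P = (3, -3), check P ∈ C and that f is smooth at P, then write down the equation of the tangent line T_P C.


Tangent line at P: -x + 15*y + 48 = 0.

Step 1: f(3, -3) = 0, so P lies on C.
Step 2: partial derivatives
  f_x(x, y) = y + 2, f_y(x, y) = x - 4*y.
  f_x(P) = -1, f_y(P) = 15 (gradient nonzero, so P is smooth).
Step 3: tangent line at P: -1·(x − 3) + 15·(y − -3) = 0.
Expanding: -x + 15*y + 48 = 0.


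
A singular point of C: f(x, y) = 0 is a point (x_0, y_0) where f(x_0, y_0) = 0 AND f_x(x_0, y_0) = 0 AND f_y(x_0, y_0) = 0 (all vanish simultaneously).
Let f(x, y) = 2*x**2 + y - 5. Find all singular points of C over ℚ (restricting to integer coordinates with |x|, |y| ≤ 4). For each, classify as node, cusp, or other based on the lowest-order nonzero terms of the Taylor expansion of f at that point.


No singular points in the scanned grid; C is smooth there.

Compute partial derivatives:
  f_x = 4*x.
  f_y = 1.
f_y = 1 is a nonzero constant, so f_y never vanishes: no point (x, y) can satisfy f = f_x = f_y = 0. In particular no (x, y) ∈ {−4, ..., 4}² is singular; the curve is smooth.


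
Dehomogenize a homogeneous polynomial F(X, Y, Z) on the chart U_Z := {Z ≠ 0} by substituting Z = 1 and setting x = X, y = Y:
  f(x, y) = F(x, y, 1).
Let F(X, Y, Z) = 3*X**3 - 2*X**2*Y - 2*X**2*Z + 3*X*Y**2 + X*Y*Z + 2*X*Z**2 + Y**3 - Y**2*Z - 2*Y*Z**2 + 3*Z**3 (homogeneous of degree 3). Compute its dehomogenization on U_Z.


f(x, y) = 3*x**3 - 2*x**2*y - 2*x**2 + 3*x*y**2 + x*y + 2*x + y**3 - y**2 - 2*y + 3

On U_Z we set Z = 1. Each monomial c·X^i·Y^j·Z^k in F becomes c·x^i·y^j·1^k = c·x^i·y^j.
Substituting Z = 1: F(X, Y, 1) = 3*x**3 - 2*x**2*y - 2*x**2 + 3*x*y**2 + x*y + 2*x + y**3 - y**2 - 2*y + 3.
Note: deg(f) ≤ deg(F) = 3; strict inequality happens when F is divisible by Z (lost terms).


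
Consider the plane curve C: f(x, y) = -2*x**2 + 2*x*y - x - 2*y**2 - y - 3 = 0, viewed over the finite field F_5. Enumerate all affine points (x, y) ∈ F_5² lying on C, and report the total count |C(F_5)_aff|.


Affine F_5-points: {(2, 2)}; count = 1.

For each of the 25 pairs (x, y) ∈ F_5², evaluate f(x, y) mod 5. Record the zeros.
  x = 0: [0↦2, 1↦4, 2↦2, 3↦1, 4↦1]  zeros at y ∈ ∅
  x = 1: [0↦4, 1↦3, 2↦3, 3↦4, 4↦1]  zeros at y ∈ ∅
  x = 2: [0↦2, 1↦3, 2↦0, 3↦3, 4↦2]  zeros at y ∈ {2}
  x = 3: [0↦1, 1↦4, 2↦3, 3↦3, 4↦4]  zeros at y ∈ ∅
  x = 4: [0↦1, 1↦1, 2↦2, 3↦4, 4↦2]  zeros at y ∈ ∅
Collecting zeros: affine points = {(2, 2)}.
Total count |C(F_5)_aff| = 1.


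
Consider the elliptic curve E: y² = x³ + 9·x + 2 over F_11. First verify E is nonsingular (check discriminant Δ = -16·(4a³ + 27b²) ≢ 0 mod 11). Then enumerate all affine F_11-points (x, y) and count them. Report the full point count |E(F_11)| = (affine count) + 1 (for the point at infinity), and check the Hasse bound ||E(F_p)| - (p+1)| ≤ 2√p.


Affine points = {(1, 1), (1, 10), (3, 1), (3, 10), (4, 5), (4, 6), (7, 1), (7, 10), (8, 5), (8, 6), (9, 3), (9, 8), (10, 5), (10, 6)}; affine count = 14; |E(F_11)| = 15.

Discriminant check: Δ ∝ 4a³ + 27b² = 4·9³ + 27·2² = 4·729 + 27·4 ≡ 10 (mod 11). Nonzero ⇒ E is nonsingular.
For each x ∈ F_11, compute rhs = x³ + 9·x + 2 mod 11, then count y ∈ F_11 with y² ≡ rhs.
  x = 0: rhs = 2, matching y values: none (0 points).
  x = 1: rhs = 1, matching y values: 1, 10 (2 points).
  x = 2: rhs = 6, matching y values: none (0 points).
  x = 3: rhs = 1, matching y values: 1, 10 (2 points).
  x = 4: rhs = 3, matching y values: 5, 6 (2 points).
  x = 5: rhs = 7, matching y values: none (0 points).
  x = 6: rhs = 8, matching y values: none (0 points).
  x = 7: rhs = 1, matching y values: 1, 10 (2 points).
  x = 8: rhs = 3, matching y values: 5, 6 (2 points).
  x = 9: rhs = 9, matching y values: 3, 8 (2 points).
  x = 10: rhs = 3, matching y values: 5, 6 (2 points).
Total affine count: 14.
Full point count |E(F_11)| = 14 + 1 = 15.
Hasse bound: |15 − (11+1)| = |3| = 3 ≤ 2√11 ≈ 6.6332 ✓.


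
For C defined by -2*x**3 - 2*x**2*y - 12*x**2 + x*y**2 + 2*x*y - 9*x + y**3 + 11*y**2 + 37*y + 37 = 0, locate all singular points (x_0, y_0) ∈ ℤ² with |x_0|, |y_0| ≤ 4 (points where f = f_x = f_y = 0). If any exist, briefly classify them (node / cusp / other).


Singular points: {(-1, -3)}; classification: cusp.

Compute partial derivatives:
  f_x = -6*x**2 - 4*x*y - 24*x + y**2 + 2*y - 9.
  f_y = -2*x**2 + 2*x*y + 2*x + 3*y**2 + 22*y + 37.
Scan x_0 ∈ {−4, ..., 4}. For each x_0, f_y(x_0, y) is a polynomial in y; find its integer roots y ∈ {−4, ..., 4}, then test f_x and f at those candidates.
  x = -4: f_y(-4, y) = 3*y**2 + 14*y - 3; no integer root y with |y| ≤ 4.
  x = -3: f_y(-3, y) = 3*y**2 + 16*y + 13; vanishes at y ∈ {-1}. (-3, -1): f_x = -4 ≠ 0.
  x = -2: f_y(-2, y) = 3*y**2 + 18*y + 25; no integer root y with |y| ≤ 4.
  x = -1: f_y(-1, y) = 3*y**2 + 20*y + 33; vanishes at y ∈ {-3}. (-1, -3): f_x = 0, f = 0 — SINGULAR.
  x = 0: f_y(0, y) = 3*y**2 + 22*y + 37; no integer root y with |y| ≤ 4.
  x = 1: f_y(1, y) = 3*y**2 + 24*y + 37; no integer root y with |y| ≤ 4.
  x = 2: f_y(2, y) = 3*y**2 + 26*y + 33; no integer root y with |y| ≤ 4.
  x = 3: f_y(3, y) = 3*y**2 + 28*y + 25; vanishes at y ∈ {-1}. (3, -1): f_x = -124 ≠ 0.
  x = 4: f_y(4, y) = 3*y**2 + 30*y + 13; no integer root y with |y| ≤ 4.
Only singular point on the grid: (-1, -3).
Classify: substitute x = -1 + u, y = -3 + v and expand: f = -2*u**3 - 2*u**2*v + u*v**2 + v**3 + v**2.
No constant or linear terms (consistent with a singular point). Quadratic part: v**2. Cubic part: -2*u**3 - 2*u**2*v + u*v**2 + v**3.
The quadratic part v**2 is a perfect square, so there is a single (double) tangent line v = 0, i.e. y = -3. Restricting the cubic part to that line (v = 0) leaves -2*u**3 ≠ 0, so f is not divisible by v and the branch is v² ≈ 2*u**3 to lowest order — this is a cusp.
Classification: cusp.


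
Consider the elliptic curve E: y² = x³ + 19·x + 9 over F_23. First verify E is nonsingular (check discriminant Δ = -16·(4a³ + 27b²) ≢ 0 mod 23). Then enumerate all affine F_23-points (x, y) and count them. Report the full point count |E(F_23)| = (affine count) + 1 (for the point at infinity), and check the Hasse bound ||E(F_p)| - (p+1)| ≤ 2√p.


Affine points = {(0, 3), (0, 20), (1, 11), (1, 12), (2, 3), (2, 20), (3, 1), (3, 22), (7, 5), (7, 18), (8, 11), (8, 12), (9, 9), (9, 14), (10, 7), (10, 16), (11, 10), (11, 13), (14, 11), (14, 12), (15, 9), (15, 14), (16, 4), (16, 19), (17, 1), (17, 22), (21, 3), (21, 20), (22, 9), (22, 14)}; affine count = 30; |E(F_23)| = 31.

Discriminant check: Δ ∝ 4a³ + 27b² = 4·19³ + 27·9² = 4·6859 + 27·81 ≡ 22 (mod 23). Nonzero ⇒ E is nonsingular.
For each x ∈ F_23, compute rhs = x³ + 19·x + 9 mod 23, then count y ∈ F_23 with y² ≡ rhs.
  x = 0: rhs = 9, matching y values: 3, 20 (2 points).
  x = 1: rhs = 6, matching y values: 11, 12 (2 points).
  x = 2: rhs = 9, matching y values: 3, 20 (2 points).
  x = 3: rhs = 1, matching y values: 1, 22 (2 points).
  x = 4: rhs = 11, matching y values: none (0 points).
  x = 5: rhs = 22, matching y values: none (0 points).
  x = 6: rhs = 17, matching y values: none (0 points).
  x = 7: rhs = 2, matching y values: 5, 18 (2 points).
  x = 8: rhs = 6, matching y values: 11, 12 (2 points).
  x = 9: rhs = 12, matching y values: 9, 14 (2 points).
  x = 10: rhs = 3, matching y values: 7, 16 (2 points).
  x = 11: rhs = 8, matching y values: 10, 13 (2 points).
  x = 12: rhs = 10, matching y values: none (0 points).
  x = 13: rhs = 15, matching y values: none (0 points).
  x = 14: rhs = 6, matching y values: 11, 12 (2 points).
  x = 15: rhs = 12, matching y values: 9, 14 (2 points).
  x = 16: rhs = 16, matching y values: 4, 19 (2 points).
  x = 17: rhs = 1, matching y values: 1, 22 (2 points).
  x = 18: rhs = 19, matching y values: none (0 points).
  x = 19: rhs = 7, matching y values: none (0 points).
  x = 20: rhs = 17, matching y values: none (0 points).
  x = 21: rhs = 9, matching y values: 3, 20 (2 points).
  x = 22: rhs = 12, matching y values: 9, 14 (2 points).
Total affine count: 30.
Full point count |E(F_23)| = 30 + 1 = 31.
Hasse bound: |31 − (23+1)| = |7| = 7 ≤ 2√23 ≈ 9.5917 ✓.


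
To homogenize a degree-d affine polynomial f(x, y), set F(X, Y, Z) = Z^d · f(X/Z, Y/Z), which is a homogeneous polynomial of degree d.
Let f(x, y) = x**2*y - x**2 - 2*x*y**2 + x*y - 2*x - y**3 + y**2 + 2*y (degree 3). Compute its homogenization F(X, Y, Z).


F(X, Y, Z) = X**2*Y - X**2*Z - 2*X*Y**2 + X*Y*Z - 2*X*Z**2 - Y**3 + Y**2*Z + 2*Y*Z**2

deg(f) = 3.
Substitute x = X/Z, y = Y/Z into f, then multiply by Z^3.
  monomial 1·x^2·y^1 ↦ 1·X^2·Y^1·Z^0.
  monomial -1·x^2·y^0 ↦ -1·X^2·Y^0·Z^1.
  monomial -2·x^1·y^2 ↦ -2·X^1·Y^2·Z^0.
  monomial 1·x^1·y^1 ↦ 1·X^1·Y^1·Z^1.
  monomial -2·x^1·y^0 ↦ -2·X^1·Y^0·Z^2.
  monomial -1·x^0·y^3 ↦ -1·X^0·Y^3·Z^0.
  monomial 1·x^0·y^2 ↦ 1·X^0·Y^2·Z^1.
  monomial 2·x^0·y^1 ↦ 2·X^0·Y^1·Z^2.
Collecting: F(X, Y, Z) = X**2*Y - X**2*Z - 2*X*Y**2 + X*Y*Z - 2*X*Z**2 - Y**3 + Y**2*Z + 2*Y*Z**2.


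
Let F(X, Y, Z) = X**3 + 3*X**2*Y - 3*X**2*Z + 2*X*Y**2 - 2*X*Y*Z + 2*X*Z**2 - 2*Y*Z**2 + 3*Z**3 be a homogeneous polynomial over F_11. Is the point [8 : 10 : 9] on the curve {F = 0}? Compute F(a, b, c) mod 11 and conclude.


F(8,10,9) ≡ 10 (mod 11); P is NOT on the curve.

Evaluate F(8, 10, 9) term-by-term (mod 11).
  X**3 ↦ 1·512·1·1 = 512
  3*X**2*Y ↦ 3·64·10·1 = 1920
  -3*X**2*Z ↦ -3·64·1·9 = -1728
  2*X*Y**2 ↦ 2·8·100·1 = 1600
  -2*X*Y*Z ↦ -2·8·10·9 = -1440
  2*X*Z**2 ↦ 2·8·1·81 = 1296
  -2*Y*Z**2 ↦ -2·1·10·81 = -1620
  3*Z**3 ↦ 3·1·1·729 = 2187
Sum: F(8, 10, 9) = (512) + (1920) + (-1728) + (1600) + (-1440) + (1296) + (-1620) + (2187) = 2727.
Reducing mod 11: 2727 ≡ 10 (mod 11).
Since F(a, b, c) ≡ 10 ≠ 0 (mod 11), P does NOT lie on the curve.


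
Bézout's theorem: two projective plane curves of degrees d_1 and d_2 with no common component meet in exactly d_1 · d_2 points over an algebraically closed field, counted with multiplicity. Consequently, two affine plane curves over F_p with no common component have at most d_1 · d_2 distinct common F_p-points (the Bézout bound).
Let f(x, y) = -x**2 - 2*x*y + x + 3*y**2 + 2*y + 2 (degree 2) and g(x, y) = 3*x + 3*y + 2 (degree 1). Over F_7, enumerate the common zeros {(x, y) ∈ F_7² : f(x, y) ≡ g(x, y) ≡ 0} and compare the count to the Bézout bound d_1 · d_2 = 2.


Common zeros: {(5, 6)}; count = 1; Bézout bound = 2.

deg(f) = 2, deg(g) = 1, so Bézout bound = 2.
Scan x ∈ F_7. For each x, list the y ∈ F_7 with f(x, y) ≡ 0 and those with g(x, y) ≡ 0 (mod 7); the common zeros in that column are the intersection.
  x = 0: f ≡ 0 at y ∈ {1, 3}; g ≡ 0 at y ∈ {4}; common: ∅.
  x = 1: f ≡ 0 at y ∈ {2, 5}; g ≡ 0 at y ∈ {3}; common: ∅.
  x = 2: f ≡ 0 at y ∈ {0, 3}; g ≡ 0 at y ∈ {2}; common: ∅.
  x = 3: f ≡ 0 at y ∈ {2, 4}; g ≡ 0 at y ∈ {1}; common: ∅.
  x = 4: f ≡ 0 at y ∈ {4, 5}; g ≡ 0 at y ∈ {0}; common: ∅.
  x = 5: f ≡ 0 at y ∈ {6}; g ≡ 0 at y ∈ {6}; common: {6}.
  x = 6: f ≡ 0 at y ∈ {0, 1}; g ≡ 0 at y ∈ {5}; common: ∅.
Collecting: common zeros = {(5, 6)}, so the count is 1.
Comparison with the Bézout bound: 1 ≤ 2 = deg(f)·deg(g), as expected for curves with no common component (the affine F_7-count falls short of the bound because intersections may lie at infinity, over extension fields, or carry multiplicity).


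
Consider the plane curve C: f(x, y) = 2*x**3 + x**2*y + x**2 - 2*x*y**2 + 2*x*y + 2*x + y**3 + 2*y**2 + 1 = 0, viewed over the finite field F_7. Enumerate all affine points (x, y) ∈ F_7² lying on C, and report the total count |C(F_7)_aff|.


Affine F_7-points: {(1, 3), (2, 5), (2, 6), (3, 0), (4, 4)}; count = 5.

For each of the 49 pairs (x, y) ∈ F_7², evaluate f(x, y) mod 7. Record the zeros.
  x = 0: [0↦1, 1↦4, 2↦3, 3↦4, 4↦6, 5↦1, 6↦2]  zeros at y ∈ ∅
  x = 1: [0↦6, 1↦3, 2↦6, 3↦0, 4↦5, 5↦6, 6↦2]  zeros at y ∈ {3}
  x = 2: [0↦4, 1↦4, 2↦6, 3↦2, 4↦5, 5↦0, 6↦0]  zeros at y ∈ {5, 6}
  x = 3: [0↦0, 1↦5, 2↦1, 3↦1, 4↦4, 5↦2, 6↦1]  zeros at y ∈ {0}
  x = 4: [0↦6, 1↦4, 2↦3, 3↦2, 4↦0, 5↦3, 6↦3]  zeros at y ∈ {4}
  x = 5: [0↦6, 1↦6, 2↦3, 3↦3, 4↦5, 5↦1, 6↦4]  zeros at y ∈ ∅
  x = 6: [0↦5, 1↦2, 2↦6, 3↦2, 4↦3, 5↦1, 6↦2]  zeros at y ∈ ∅
Collecting zeros: affine points = {(1, 3), (2, 5), (2, 6), (3, 0), (4, 4)}.
Total count |C(F_7)_aff| = 5.


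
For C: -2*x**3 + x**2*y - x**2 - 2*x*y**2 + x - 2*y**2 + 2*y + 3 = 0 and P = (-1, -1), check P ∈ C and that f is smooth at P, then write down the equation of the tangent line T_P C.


Tangent line at P: -3*x + 3*y = 0.

Step 1: f(-1, -1) = 0, so P lies on C.
Step 2: partial derivatives
  f_x(x, y) = -6*x**2 + 2*x*y - 2*x - 2*y**2 + 1, f_y(x, y) = x**2 - 4*x*y - 4*y + 2.
  f_x(P) = -3, f_y(P) = 3 (gradient nonzero, so P is smooth).
Step 3: tangent line at P: -3·(x − -1) + 3·(y − -1) = 0.
Expanding: -3*x + 3*y = 0.


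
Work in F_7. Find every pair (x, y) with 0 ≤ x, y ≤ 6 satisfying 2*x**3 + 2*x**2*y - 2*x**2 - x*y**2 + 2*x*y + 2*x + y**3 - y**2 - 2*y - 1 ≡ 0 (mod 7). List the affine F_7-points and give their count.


Affine F_7-points: {(3, 2), (3, 3), (3, 6), (6, 0), (6, 3), (6, 4)}; count = 6.

For each of the 49 pairs (x, y) ∈ F_7², evaluate f(x, y) mod 7. Record the zeros.
  x = 0: [0↦6, 1↦4, 2↦6, 3↦4, 4↦4, 5↦5, 6↦6]  zeros at y ∈ ∅
  x = 1: [0↦1, 1↦2, 2↦5, 3↦2, 4↦6, 5↦2, 6↦3]  zeros at y ∈ ∅
  x = 2: [0↦4, 1↦5, 2↦6, 3↦6, 4↦4, 5↦6, 6↦4]  zeros at y ∈ ∅
  x = 3: [0↦6, 1↦4, 2↦0, 3↦0, 4↦3, 5↦1, 6↦0]  zeros at y ∈ {2, 3, 6}
  x = 4: [0↦5, 1↦4, 2↦6, 3↦3, 4↦1, 5↦6, 6↦3]  zeros at y ∈ ∅
  x = 5: [0↦6, 1↦3, 2↦1, 3↦6, 4↦3, 5↦5, 6↦4]  zeros at y ∈ ∅
  x = 6: [0↦0, 1↦6, 2↦4, 3↦0, 4↦0, 5↦3, 6↦1]  zeros at y ∈ {0, 3, 4}
Collecting zeros: affine points = {(3, 2), (3, 3), (3, 6), (6, 0), (6, 3), (6, 4)}.
Total count |C(F_7)_aff| = 6.


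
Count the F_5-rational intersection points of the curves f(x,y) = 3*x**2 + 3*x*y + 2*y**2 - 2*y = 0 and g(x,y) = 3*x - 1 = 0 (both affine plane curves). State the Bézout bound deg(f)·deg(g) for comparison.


Common zeros: {(2, 4)}; count = 1; Bézout bound = 2.

deg(f) = 2, deg(g) = 1, so Bézout bound = 2.
Scan x ∈ F_5. For each x, list the y ∈ F_5 with f(x, y) ≡ 0 and those with g(x, y) ≡ 0 (mod 5); the common zeros in that column are the intersection.
  x = 0: f ≡ 0 at y ∈ {0, 1}; g ≡ 0 at y ∈ ∅; common: ∅.
  x = 1: f ≡ 0 at y ∈ ∅; g ≡ 0 at y ∈ ∅; common: ∅.
  x = 2: f ≡ 0 at y ∈ {4}; g ≡ 0 at y ∈ {0, 1, 2, 3, 4}; common: {4}.
  x = 3: f ≡ 0 at y ∈ ∅; g ≡ 0 at y ∈ ∅; common: ∅.
  x = 4: f ≡ 0 at y ∈ {1, 4}; g ≡ 0 at y ∈ ∅; common: ∅.
Collecting: common zeros = {(2, 4)}, so the count is 1.
Comparison with the Bézout bound: 1 ≤ 2 = deg(f)·deg(g), as expected for curves with no common component (the affine F_5-count falls short of the bound because intersections may lie at infinity, over extension fields, or carry multiplicity).
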